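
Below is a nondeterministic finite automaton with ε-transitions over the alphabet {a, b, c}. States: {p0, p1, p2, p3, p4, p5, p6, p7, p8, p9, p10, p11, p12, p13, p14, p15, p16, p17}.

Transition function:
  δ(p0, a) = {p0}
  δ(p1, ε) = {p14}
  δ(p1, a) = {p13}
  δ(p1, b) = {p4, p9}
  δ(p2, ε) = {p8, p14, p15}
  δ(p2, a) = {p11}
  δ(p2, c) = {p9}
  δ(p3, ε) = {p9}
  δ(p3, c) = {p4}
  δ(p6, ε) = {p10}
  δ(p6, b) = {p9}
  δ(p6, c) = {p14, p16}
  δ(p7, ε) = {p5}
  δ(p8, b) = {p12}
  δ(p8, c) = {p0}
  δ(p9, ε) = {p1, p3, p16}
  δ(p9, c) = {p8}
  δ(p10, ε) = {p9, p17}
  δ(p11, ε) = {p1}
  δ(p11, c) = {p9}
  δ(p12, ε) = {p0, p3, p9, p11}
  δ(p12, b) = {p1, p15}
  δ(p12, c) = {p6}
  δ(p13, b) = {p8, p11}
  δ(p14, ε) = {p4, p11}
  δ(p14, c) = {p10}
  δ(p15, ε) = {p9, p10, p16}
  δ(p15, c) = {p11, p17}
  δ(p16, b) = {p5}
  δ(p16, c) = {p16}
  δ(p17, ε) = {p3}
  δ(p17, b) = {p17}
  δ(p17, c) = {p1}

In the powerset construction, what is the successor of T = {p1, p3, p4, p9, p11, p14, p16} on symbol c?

{p1, p3, p4, p8, p9, p10, p11, p14, p16, p17}

p3 on c → {p4}.
p9 on c → {p8}.
p11 on c → {p9}.
p14 on c → {p10}.
p16 on c → {p16}.
No c-transition from p1, p4.
Union after reading c: {p4, p8, p9, p10, p16}.
Now take the ε-closure:
From p9 via ε: add p1, p3.
From p10 via ε: add p17.
From p1 via ε: add p14.
From p14 via ε: add p11.
No new states can be added; the closed set is {p1, p3, p4, p8, p9, p10, p11, p14, p16, p17}.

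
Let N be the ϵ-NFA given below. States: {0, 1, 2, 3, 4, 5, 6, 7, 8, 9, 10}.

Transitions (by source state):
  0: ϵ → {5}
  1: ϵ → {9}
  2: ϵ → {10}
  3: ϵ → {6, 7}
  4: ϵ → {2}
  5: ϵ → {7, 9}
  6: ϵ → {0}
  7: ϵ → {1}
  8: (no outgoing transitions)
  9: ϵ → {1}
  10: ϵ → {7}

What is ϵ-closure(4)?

{1, 2, 4, 7, 9, 10}

Start with {4}.
From 4 via ϵ: add 2.
From 2 via ϵ: add 10.
From 10 via ϵ: add 7.
From 7 via ϵ: add 1.
From 1 via ϵ: add 9.
No new states can be added; the closed set is {1, 2, 4, 7, 9, 10}.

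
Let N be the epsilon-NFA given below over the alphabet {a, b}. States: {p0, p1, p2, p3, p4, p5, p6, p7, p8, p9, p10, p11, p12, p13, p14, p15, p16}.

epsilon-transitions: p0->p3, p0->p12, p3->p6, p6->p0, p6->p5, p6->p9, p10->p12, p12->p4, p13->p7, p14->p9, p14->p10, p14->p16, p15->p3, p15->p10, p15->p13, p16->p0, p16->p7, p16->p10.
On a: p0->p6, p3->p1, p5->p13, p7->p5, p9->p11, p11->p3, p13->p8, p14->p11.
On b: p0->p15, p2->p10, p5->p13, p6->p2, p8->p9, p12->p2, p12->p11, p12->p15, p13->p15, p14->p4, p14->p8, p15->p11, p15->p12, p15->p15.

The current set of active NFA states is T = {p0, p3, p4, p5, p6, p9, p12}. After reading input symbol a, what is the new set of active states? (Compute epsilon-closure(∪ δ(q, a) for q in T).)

{p0, p1, p3, p4, p5, p6, p7, p9, p11, p12, p13}

p0 on a → {p6}.
p3 on a → {p1}.
p5 on a → {p13}.
p9 on a → {p11}.
No a-transition from p4, p6, p12.
Union after reading a: {p1, p6, p11, p13}.
Now take the epsilon-closure:
From p6 via epsilon: add p0, p5, p9.
From p13 via epsilon: add p7.
From p0 via epsilon: add p3, p12.
From p12 via epsilon: add p4.
No new states can be added; the closed set is {p0, p1, p3, p4, p5, p6, p7, p9, p11, p12, p13}.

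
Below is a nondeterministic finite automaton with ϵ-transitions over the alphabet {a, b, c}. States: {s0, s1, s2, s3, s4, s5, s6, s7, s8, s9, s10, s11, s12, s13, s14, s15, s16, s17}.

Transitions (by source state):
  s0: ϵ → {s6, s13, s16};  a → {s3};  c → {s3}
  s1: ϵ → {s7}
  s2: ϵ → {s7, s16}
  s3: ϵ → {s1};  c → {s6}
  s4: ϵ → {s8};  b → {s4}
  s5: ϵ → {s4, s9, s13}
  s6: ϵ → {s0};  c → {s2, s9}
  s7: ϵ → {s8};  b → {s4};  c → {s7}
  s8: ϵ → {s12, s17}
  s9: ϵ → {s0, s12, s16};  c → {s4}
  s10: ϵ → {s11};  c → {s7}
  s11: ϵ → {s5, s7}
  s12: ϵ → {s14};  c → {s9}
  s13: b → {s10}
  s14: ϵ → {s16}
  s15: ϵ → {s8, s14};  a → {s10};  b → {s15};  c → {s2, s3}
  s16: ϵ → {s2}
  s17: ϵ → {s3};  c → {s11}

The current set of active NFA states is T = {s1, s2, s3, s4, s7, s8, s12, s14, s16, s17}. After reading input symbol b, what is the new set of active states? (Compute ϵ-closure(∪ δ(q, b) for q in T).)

s4 on b → {s4}.
s7 on b → {s4}.
No b-transition from s1, s2, s3, s8, s12, s14, s16, s17.
Union after reading b: {s4}.
Now take the ϵ-closure:
From s4 via ϵ: add s8.
From s8 via ϵ: add s12, s17.
From s12 via ϵ: add s14.
From s17 via ϵ: add s3.
From s3 via ϵ: add s1.
From s14 via ϵ: add s16.
From s1 via ϵ: add s7.
From s16 via ϵ: add s2.
No new states can be added; the closed set is {s1, s2, s3, s4, s7, s8, s12, s14, s16, s17}.

{s1, s2, s3, s4, s7, s8, s12, s14, s16, s17}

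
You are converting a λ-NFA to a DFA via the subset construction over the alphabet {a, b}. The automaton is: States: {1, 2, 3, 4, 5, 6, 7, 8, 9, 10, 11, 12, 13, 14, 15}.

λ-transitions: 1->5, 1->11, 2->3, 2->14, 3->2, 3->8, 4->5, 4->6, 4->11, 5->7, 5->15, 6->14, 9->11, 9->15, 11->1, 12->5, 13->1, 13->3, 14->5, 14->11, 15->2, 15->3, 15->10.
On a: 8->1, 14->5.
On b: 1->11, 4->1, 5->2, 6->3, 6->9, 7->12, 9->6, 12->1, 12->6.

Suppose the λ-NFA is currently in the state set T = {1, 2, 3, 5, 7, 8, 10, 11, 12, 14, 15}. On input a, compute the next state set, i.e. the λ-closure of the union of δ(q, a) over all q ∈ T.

8 on a → {1}.
14 on a → {5}.
No a-transition from 1, 2, 3, 5, 7, 10, 11, 12, 15.
Union after reading a: {1, 5}.
Now take the λ-closure:
From 1 via λ: add 11.
From 5 via λ: add 7, 15.
From 15 via λ: add 2, 3, 10.
From 2 via λ: add 14.
From 3 via λ: add 8.
No new states can be added; the closed set is {1, 2, 3, 5, 7, 8, 10, 11, 14, 15}.

{1, 2, 3, 5, 7, 8, 10, 11, 14, 15}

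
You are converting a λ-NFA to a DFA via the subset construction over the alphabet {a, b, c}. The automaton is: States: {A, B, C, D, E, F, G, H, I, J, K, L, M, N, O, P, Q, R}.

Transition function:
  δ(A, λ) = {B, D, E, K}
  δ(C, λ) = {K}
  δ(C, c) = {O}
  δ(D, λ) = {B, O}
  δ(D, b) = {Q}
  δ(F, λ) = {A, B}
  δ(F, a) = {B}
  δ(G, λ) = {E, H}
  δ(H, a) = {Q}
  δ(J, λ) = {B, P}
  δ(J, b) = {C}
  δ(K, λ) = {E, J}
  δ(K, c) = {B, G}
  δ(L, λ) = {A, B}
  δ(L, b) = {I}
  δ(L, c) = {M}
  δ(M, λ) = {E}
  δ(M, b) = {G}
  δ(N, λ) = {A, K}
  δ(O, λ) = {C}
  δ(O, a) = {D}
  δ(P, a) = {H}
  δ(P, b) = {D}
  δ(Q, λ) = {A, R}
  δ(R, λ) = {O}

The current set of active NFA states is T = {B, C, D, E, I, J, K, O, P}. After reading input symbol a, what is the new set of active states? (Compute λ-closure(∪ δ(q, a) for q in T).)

O on a → {D}.
P on a → {H}.
No a-transition from B, C, D, E, I, J, K.
Union after reading a: {D, H}.
Now take the λ-closure:
From D via λ: add B, O.
From O via λ: add C.
From C via λ: add K.
From K via λ: add E, J.
From J via λ: add P.
No new states can be added; the closed set is {B, C, D, E, H, J, K, O, P}.

{B, C, D, E, H, J, K, O, P}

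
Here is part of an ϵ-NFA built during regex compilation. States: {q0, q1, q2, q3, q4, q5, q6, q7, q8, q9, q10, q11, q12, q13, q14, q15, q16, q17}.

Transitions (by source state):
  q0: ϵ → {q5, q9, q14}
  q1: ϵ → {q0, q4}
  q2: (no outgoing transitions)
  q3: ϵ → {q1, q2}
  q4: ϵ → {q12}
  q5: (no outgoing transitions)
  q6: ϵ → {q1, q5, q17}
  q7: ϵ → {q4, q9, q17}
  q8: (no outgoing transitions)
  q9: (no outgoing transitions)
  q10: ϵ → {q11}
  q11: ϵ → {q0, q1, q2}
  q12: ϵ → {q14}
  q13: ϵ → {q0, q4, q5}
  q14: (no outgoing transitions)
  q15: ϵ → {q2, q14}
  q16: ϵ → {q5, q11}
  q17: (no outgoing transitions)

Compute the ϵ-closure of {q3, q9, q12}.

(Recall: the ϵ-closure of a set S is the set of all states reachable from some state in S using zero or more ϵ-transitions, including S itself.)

{q0, q1, q2, q3, q4, q5, q9, q12, q14}

Start with {q3, q9, q12}.
From q3 via ϵ: add q1, q2.
From q12 via ϵ: add q14.
From q1 via ϵ: add q0, q4.
From q0 via ϵ: add q5.
No new states can be added; the closed set is {q0, q1, q2, q3, q4, q5, q9, q12, q14}.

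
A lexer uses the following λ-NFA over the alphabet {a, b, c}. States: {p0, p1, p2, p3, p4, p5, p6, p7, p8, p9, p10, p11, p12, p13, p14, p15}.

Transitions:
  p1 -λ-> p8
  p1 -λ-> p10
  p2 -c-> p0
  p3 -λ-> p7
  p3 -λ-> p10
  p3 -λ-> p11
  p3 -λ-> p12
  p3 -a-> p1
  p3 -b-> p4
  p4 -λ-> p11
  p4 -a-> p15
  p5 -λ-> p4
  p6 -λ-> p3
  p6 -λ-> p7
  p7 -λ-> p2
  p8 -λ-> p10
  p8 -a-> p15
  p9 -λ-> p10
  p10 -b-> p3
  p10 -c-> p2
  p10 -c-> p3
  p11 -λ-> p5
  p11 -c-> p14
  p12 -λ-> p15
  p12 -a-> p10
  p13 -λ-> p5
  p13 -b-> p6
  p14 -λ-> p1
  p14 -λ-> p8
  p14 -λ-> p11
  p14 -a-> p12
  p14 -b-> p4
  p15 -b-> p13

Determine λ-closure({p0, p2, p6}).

{p0, p2, p3, p4, p5, p6, p7, p10, p11, p12, p15}

Start with {p0, p2, p6}.
From p6 via λ: add p3, p7.
From p3 via λ: add p10, p11, p12.
From p11 via λ: add p5.
From p12 via λ: add p15.
From p5 via λ: add p4.
No new states can be added; the closed set is {p0, p2, p3, p4, p5, p6, p7, p10, p11, p12, p15}.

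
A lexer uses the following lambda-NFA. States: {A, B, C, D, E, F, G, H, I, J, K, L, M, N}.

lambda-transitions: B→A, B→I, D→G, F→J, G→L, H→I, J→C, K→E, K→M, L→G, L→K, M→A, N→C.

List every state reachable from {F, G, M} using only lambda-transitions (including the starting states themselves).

Start with {F, G, M}.
From F via lambda: add J.
From G via lambda: add L.
From M via lambda: add A.
From J via lambda: add C.
From L via lambda: add K.
From K via lambda: add E.
No new states can be added; the closed set is {A, C, E, F, G, J, K, L, M}.

{A, C, E, F, G, J, K, L, M}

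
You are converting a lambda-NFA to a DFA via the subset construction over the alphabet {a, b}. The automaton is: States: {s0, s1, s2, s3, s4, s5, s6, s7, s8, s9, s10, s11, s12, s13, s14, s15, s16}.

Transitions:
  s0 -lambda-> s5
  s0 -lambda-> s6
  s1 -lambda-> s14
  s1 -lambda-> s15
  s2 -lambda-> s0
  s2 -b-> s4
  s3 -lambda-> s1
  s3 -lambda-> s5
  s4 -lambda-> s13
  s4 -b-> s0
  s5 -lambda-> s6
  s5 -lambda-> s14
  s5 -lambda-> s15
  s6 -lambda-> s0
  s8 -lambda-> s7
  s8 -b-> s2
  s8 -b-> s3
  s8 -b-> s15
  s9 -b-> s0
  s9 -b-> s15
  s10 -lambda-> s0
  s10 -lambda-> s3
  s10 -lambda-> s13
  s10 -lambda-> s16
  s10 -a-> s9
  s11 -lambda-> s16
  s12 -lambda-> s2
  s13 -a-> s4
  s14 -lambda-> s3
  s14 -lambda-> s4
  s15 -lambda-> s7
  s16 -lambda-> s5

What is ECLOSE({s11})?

Start with {s11}.
From s11 via lambda: add s16.
From s16 via lambda: add s5.
From s5 via lambda: add s6, s14, s15.
From s6 via lambda: add s0.
From s14 via lambda: add s3, s4.
From s15 via lambda: add s7.
From s3 via lambda: add s1.
From s4 via lambda: add s13.
No new states can be added; the closed set is {s0, s1, s3, s4, s5, s6, s7, s11, s13, s14, s15, s16}.

{s0, s1, s3, s4, s5, s6, s7, s11, s13, s14, s15, s16}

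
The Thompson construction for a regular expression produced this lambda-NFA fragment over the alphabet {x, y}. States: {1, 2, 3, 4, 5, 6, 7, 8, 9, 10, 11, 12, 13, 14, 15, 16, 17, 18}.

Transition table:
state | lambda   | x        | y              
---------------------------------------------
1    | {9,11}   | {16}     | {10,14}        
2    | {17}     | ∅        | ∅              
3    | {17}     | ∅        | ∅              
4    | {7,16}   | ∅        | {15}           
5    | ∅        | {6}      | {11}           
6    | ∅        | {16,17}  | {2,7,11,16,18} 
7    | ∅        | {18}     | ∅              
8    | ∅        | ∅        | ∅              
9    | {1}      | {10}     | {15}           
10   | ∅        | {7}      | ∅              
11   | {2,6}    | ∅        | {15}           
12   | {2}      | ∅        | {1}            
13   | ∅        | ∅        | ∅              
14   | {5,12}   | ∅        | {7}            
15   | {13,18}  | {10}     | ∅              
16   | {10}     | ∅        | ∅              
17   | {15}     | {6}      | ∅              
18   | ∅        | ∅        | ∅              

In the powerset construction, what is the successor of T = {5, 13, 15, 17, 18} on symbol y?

5 on y → {11}.
No y-transition from 13, 15, 17, 18.
Union after reading y: {11}.
Now take the lambda-closure:
From 11 via lambda: add 2, 6.
From 2 via lambda: add 17.
From 17 via lambda: add 15.
From 15 via lambda: add 13, 18.
No new states can be added; the closed set is {2, 6, 11, 13, 15, 17, 18}.

{2, 6, 11, 13, 15, 17, 18}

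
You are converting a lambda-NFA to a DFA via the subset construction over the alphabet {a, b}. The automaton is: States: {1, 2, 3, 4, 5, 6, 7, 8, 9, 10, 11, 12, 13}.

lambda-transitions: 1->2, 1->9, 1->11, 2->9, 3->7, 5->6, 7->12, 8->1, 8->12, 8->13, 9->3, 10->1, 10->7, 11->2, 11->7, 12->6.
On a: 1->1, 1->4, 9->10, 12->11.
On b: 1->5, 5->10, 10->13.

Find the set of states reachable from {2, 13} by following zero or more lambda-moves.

Start with {2, 13}.
From 2 via lambda: add 9.
From 9 via lambda: add 3.
From 3 via lambda: add 7.
From 7 via lambda: add 12.
From 12 via lambda: add 6.
No new states can be added; the closed set is {2, 3, 6, 7, 9, 12, 13}.

{2, 3, 6, 7, 9, 12, 13}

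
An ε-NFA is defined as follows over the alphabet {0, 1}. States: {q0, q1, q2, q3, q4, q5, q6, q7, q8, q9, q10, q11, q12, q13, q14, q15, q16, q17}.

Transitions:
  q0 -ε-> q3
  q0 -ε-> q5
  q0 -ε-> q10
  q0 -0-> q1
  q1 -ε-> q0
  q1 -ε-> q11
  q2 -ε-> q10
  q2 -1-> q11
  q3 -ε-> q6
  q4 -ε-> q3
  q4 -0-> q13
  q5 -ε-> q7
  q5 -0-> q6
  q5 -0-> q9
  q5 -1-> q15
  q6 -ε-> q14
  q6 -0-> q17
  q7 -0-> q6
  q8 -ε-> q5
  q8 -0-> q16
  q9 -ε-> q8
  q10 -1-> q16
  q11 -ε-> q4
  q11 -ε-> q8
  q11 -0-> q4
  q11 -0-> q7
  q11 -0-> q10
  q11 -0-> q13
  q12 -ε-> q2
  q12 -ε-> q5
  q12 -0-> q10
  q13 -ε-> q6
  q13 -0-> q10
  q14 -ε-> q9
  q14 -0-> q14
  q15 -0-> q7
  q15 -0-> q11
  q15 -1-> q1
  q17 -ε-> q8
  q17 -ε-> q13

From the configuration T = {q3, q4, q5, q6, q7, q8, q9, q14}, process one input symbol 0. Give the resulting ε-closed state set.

q4 on 0 → {q13}.
q5 on 0 → {q6, q9}.
q6 on 0 → {q17}.
q7 on 0 → {q6}.
q8 on 0 → {q16}.
q14 on 0 → {q14}.
No 0-transition from q3, q9.
Union after reading 0: {q6, q9, q13, q14, q16, q17}.
Now take the ε-closure:
From q9 via ε: add q8.
From q8 via ε: add q5.
From q5 via ε: add q7.
No new states can be added; the closed set is {q5, q6, q7, q8, q9, q13, q14, q16, q17}.

{q5, q6, q7, q8, q9, q13, q14, q16, q17}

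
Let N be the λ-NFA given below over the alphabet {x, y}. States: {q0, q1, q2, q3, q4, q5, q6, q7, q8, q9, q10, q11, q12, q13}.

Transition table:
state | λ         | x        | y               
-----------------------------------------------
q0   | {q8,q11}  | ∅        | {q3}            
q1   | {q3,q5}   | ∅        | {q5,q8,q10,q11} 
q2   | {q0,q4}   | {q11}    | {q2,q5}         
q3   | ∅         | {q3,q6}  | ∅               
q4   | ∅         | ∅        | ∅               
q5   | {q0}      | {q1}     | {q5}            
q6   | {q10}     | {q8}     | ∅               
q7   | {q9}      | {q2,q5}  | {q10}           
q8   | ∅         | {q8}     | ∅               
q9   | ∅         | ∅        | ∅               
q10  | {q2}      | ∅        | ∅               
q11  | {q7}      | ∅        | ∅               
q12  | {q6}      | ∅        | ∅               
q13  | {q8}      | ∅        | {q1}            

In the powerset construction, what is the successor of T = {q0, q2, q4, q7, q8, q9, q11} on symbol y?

q0 on y → {q3}.
q2 on y → {q2, q5}.
q7 on y → {q10}.
No y-transition from q4, q8, q9, q11.
Union after reading y: {q2, q3, q5, q10}.
Now take the λ-closure:
From q2 via λ: add q0, q4.
From q0 via λ: add q8, q11.
From q11 via λ: add q7.
From q7 via λ: add q9.
No new states can be added; the closed set is {q0, q2, q3, q4, q5, q7, q8, q9, q10, q11}.

{q0, q2, q3, q4, q5, q7, q8, q9, q10, q11}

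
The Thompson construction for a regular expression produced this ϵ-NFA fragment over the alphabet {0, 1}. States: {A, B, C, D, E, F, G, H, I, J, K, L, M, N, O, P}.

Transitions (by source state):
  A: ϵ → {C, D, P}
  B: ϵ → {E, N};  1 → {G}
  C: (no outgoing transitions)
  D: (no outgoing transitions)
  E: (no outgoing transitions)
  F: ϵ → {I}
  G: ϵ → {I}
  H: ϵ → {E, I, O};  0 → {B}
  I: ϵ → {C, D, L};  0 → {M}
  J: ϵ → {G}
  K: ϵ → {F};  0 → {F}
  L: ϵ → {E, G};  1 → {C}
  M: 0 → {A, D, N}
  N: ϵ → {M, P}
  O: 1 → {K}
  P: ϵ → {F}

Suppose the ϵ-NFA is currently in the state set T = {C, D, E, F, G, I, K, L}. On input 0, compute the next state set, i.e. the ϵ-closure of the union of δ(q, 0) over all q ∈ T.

I on 0 → {M}.
K on 0 → {F}.
No 0-transition from C, D, E, F, G, L.
Union after reading 0: {F, M}.
Now take the ϵ-closure:
From F via ϵ: add I.
From I via ϵ: add C, D, L.
From L via ϵ: add E, G.
No new states can be added; the closed set is {C, D, E, F, G, I, L, M}.

{C, D, E, F, G, I, L, M}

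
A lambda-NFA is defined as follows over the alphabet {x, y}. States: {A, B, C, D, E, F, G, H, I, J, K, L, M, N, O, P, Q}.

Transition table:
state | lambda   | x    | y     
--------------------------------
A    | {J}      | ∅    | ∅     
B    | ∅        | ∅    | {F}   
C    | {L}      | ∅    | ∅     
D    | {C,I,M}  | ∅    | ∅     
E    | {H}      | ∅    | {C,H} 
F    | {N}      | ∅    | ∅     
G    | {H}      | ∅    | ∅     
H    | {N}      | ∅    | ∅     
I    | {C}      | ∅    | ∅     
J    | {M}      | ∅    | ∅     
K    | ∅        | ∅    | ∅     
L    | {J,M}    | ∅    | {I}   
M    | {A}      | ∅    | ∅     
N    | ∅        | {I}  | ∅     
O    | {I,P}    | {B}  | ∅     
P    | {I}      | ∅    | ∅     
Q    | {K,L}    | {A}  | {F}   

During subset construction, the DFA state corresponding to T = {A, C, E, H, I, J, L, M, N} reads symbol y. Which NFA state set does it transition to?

{A, C, H, I, J, L, M, N}

E on y → {C, H}.
L on y → {I}.
No y-transition from A, C, H, I, J, M, N.
Union after reading y: {C, H, I}.
Now take the lambda-closure:
From C via lambda: add L.
From H via lambda: add N.
From L via lambda: add J, M.
From M via lambda: add A.
No new states can be added; the closed set is {A, C, H, I, J, L, M, N}.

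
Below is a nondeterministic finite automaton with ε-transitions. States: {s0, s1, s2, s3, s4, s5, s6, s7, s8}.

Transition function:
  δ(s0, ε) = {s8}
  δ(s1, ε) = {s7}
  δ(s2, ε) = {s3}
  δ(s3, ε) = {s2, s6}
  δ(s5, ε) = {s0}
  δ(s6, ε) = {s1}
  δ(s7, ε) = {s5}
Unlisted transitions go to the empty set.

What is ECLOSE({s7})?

Start with {s7}.
From s7 via ε: add s5.
From s5 via ε: add s0.
From s0 via ε: add s8.
No new states can be added; the closed set is {s0, s5, s7, s8}.

{s0, s5, s7, s8}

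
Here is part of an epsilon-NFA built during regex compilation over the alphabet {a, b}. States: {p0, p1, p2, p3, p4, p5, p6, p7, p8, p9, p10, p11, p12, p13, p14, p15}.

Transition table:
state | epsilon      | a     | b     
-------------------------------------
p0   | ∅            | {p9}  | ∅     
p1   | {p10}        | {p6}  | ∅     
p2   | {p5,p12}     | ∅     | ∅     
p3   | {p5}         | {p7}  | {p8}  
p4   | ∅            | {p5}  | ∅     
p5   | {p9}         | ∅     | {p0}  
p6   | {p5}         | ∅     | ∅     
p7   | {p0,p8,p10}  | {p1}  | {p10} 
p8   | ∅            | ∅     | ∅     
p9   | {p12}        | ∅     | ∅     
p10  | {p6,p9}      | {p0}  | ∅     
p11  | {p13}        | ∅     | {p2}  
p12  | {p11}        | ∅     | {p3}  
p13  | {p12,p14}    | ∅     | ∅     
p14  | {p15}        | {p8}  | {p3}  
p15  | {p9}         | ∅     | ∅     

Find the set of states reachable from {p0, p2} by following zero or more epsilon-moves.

{p0, p2, p5, p9, p11, p12, p13, p14, p15}

Start with {p0, p2}.
From p2 via epsilon: add p5, p12.
From p5 via epsilon: add p9.
From p12 via epsilon: add p11.
From p11 via epsilon: add p13.
From p13 via epsilon: add p14.
From p14 via epsilon: add p15.
No new states can be added; the closed set is {p0, p2, p5, p9, p11, p12, p13, p14, p15}.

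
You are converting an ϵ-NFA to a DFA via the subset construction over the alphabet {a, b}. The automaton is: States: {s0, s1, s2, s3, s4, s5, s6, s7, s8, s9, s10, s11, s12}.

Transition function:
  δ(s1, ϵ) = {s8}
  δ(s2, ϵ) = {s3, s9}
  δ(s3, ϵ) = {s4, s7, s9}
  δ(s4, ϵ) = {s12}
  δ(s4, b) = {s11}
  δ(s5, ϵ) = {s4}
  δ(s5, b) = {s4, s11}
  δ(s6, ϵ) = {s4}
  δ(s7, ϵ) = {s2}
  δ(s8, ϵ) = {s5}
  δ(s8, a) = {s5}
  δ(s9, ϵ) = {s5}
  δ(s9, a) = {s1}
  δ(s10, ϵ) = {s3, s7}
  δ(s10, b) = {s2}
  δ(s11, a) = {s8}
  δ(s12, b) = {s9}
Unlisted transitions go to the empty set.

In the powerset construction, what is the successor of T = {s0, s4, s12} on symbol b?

{s4, s5, s9, s11, s12}

s4 on b → {s11}.
s12 on b → {s9}.
No b-transition from s0.
Union after reading b: {s9, s11}.
Now take the ϵ-closure:
From s9 via ϵ: add s5.
From s5 via ϵ: add s4.
From s4 via ϵ: add s12.
No new states can be added; the closed set is {s4, s5, s9, s11, s12}.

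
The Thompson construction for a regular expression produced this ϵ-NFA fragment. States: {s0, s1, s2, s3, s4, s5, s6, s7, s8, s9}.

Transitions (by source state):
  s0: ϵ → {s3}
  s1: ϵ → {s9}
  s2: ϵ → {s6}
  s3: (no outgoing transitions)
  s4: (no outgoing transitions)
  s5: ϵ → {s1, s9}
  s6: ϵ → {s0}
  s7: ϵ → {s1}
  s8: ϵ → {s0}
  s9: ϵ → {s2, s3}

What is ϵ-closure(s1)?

Start with {s1}.
From s1 via ϵ: add s9.
From s9 via ϵ: add s2, s3.
From s2 via ϵ: add s6.
From s6 via ϵ: add s0.
No new states can be added; the closed set is {s0, s1, s2, s3, s6, s9}.

{s0, s1, s2, s3, s6, s9}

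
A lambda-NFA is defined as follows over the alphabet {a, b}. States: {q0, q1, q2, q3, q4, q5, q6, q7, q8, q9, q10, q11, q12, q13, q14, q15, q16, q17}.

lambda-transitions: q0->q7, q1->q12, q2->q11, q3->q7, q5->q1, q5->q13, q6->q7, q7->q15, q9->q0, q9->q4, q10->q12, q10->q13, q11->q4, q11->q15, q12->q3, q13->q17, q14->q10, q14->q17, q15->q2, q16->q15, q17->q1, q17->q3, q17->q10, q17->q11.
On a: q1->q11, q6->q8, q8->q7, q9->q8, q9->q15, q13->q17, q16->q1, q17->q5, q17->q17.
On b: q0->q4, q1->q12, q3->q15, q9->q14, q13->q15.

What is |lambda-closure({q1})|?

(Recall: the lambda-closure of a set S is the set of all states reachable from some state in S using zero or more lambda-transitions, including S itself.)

Start with {q1}.
From q1 via lambda: add q12.
From q12 via lambda: add q3.
From q3 via lambda: add q7.
From q7 via lambda: add q15.
From q15 via lambda: add q2.
From q2 via lambda: add q11.
From q11 via lambda: add q4.
lambda-closure = {q1, q2, q3, q4, q7, q11, q12, q15}, which has 8 states.

8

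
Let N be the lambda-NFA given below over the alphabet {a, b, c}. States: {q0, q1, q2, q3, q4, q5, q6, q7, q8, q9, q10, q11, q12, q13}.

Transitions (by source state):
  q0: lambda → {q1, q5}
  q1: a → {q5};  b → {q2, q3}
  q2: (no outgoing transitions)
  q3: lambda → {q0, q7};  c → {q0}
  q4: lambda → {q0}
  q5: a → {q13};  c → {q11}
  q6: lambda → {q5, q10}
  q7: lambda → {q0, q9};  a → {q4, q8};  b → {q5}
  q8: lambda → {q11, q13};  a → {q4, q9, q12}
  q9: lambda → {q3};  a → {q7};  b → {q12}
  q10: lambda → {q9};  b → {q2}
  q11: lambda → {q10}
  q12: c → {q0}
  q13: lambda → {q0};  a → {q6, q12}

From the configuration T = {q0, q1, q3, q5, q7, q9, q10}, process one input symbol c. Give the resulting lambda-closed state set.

q3 on c → {q0}.
q5 on c → {q11}.
No c-transition from q0, q1, q7, q9, q10.
Union after reading c: {q0, q11}.
Now take the lambda-closure:
From q0 via lambda: add q1, q5.
From q11 via lambda: add q10.
From q10 via lambda: add q9.
From q9 via lambda: add q3.
From q3 via lambda: add q7.
No new states can be added; the closed set is {q0, q1, q3, q5, q7, q9, q10, q11}.

{q0, q1, q3, q5, q7, q9, q10, q11}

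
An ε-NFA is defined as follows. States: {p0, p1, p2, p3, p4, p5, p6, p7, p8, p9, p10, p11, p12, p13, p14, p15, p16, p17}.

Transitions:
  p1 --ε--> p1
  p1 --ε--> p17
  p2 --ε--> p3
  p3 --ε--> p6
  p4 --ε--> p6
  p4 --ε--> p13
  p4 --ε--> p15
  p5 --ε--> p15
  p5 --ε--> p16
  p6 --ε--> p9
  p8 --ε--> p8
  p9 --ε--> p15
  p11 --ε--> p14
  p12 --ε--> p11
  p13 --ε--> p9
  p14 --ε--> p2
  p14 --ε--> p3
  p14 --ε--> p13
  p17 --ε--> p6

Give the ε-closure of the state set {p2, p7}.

{p2, p3, p6, p7, p9, p15}

Start with {p2, p7}.
From p2 via ε: add p3.
From p3 via ε: add p6.
From p6 via ε: add p9.
From p9 via ε: add p15.
No new states can be added; the closed set is {p2, p3, p6, p7, p9, p15}.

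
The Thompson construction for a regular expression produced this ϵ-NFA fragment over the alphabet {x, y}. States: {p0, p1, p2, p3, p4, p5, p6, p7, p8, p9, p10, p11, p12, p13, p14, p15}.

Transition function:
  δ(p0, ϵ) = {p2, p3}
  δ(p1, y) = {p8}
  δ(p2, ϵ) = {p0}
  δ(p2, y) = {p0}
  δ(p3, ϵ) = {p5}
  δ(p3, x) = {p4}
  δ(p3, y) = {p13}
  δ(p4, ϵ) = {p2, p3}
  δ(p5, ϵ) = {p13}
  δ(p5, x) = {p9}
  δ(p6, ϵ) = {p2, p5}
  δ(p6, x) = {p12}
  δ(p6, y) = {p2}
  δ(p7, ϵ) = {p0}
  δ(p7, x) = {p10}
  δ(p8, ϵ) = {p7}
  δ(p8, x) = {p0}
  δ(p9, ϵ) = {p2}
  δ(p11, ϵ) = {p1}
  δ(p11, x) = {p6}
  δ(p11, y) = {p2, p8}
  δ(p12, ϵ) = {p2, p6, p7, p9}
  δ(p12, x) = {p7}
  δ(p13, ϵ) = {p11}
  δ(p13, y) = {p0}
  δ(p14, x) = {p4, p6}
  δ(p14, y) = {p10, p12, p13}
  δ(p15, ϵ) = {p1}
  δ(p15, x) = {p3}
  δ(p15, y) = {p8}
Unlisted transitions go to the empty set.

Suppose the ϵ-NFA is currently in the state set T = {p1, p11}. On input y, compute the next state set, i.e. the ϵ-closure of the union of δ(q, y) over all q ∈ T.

{p0, p1, p2, p3, p5, p7, p8, p11, p13}

p1 on y → {p8}.
p11 on y → {p2, p8}.
Union after reading y: {p2, p8}.
Now take the ϵ-closure:
From p2 via ϵ: add p0.
From p8 via ϵ: add p7.
From p0 via ϵ: add p3.
From p3 via ϵ: add p5.
From p5 via ϵ: add p13.
From p13 via ϵ: add p11.
From p11 via ϵ: add p1.
No new states can be added; the closed set is {p0, p1, p2, p3, p5, p7, p8, p11, p13}.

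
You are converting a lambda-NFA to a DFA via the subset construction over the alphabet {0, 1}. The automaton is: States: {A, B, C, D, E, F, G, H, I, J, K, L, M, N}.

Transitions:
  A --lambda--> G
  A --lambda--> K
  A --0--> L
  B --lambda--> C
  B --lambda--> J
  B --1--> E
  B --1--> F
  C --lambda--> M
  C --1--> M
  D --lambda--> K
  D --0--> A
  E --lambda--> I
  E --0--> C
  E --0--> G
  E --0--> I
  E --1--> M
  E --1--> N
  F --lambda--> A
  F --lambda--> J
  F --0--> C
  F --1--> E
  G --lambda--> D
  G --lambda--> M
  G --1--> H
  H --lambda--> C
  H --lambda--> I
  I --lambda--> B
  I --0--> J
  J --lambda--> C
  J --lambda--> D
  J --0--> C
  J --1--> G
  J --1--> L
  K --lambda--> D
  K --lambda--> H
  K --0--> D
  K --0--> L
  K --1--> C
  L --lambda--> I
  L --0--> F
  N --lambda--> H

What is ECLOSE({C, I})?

Start with {C, I}.
From C via lambda: add M.
From I via lambda: add B.
From B via lambda: add J.
From J via lambda: add D.
From D via lambda: add K.
From K via lambda: add H.
No new states can be added; the closed set is {B, C, D, H, I, J, K, M}.

{B, C, D, H, I, J, K, M}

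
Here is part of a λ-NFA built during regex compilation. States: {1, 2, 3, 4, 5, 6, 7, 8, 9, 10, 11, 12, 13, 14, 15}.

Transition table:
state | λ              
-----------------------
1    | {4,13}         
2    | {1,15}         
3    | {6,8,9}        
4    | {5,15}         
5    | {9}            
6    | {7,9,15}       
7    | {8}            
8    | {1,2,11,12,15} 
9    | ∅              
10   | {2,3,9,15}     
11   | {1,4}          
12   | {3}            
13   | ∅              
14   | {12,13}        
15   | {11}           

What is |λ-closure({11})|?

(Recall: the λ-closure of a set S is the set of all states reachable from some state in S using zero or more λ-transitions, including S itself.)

Start with {11}.
From 11 via λ: add 1, 4.
From 1 via λ: add 13.
From 4 via λ: add 5, 15.
From 5 via λ: add 9.
λ-closure = {1, 4, 5, 9, 11, 13, 15}, which has 7 states.

7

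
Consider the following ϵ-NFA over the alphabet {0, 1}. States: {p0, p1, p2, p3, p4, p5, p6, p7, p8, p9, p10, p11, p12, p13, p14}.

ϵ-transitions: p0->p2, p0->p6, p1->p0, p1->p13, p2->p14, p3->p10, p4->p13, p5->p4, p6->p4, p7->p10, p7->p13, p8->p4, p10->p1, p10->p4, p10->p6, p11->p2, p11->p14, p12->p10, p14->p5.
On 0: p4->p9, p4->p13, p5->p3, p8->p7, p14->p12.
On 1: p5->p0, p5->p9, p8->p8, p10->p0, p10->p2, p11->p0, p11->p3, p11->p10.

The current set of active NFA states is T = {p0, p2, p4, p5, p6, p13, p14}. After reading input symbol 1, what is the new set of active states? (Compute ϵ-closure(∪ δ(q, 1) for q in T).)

p5 on 1 → {p0, p9}.
No 1-transition from p0, p2, p4, p6, p13, p14.
Union after reading 1: {p0, p9}.
Now take the ϵ-closure:
From p0 via ϵ: add p2, p6.
From p2 via ϵ: add p14.
From p6 via ϵ: add p4.
From p4 via ϵ: add p13.
From p14 via ϵ: add p5.
No new states can be added; the closed set is {p0, p2, p4, p5, p6, p9, p13, p14}.

{p0, p2, p4, p5, p6, p9, p13, p14}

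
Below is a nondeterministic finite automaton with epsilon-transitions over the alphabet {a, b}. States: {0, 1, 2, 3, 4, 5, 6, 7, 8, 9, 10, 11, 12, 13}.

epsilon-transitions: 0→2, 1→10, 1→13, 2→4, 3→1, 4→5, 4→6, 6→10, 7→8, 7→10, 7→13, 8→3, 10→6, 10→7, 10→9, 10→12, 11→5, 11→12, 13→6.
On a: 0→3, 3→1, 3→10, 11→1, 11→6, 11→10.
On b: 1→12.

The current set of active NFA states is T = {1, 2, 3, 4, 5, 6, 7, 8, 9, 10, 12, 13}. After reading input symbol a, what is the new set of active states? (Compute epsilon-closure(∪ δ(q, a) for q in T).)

{1, 3, 6, 7, 8, 9, 10, 12, 13}

3 on a → {1, 10}.
No a-transition from 1, 2, 4, 5, 6, 7, 8, 9, 10, 12, 13.
Union after reading a: {1, 10}.
Now take the epsilon-closure:
From 1 via epsilon: add 13.
From 10 via epsilon: add 6, 7, 9, 12.
From 7 via epsilon: add 8.
From 8 via epsilon: add 3.
No new states can be added; the closed set is {1, 3, 6, 7, 8, 9, 10, 12, 13}.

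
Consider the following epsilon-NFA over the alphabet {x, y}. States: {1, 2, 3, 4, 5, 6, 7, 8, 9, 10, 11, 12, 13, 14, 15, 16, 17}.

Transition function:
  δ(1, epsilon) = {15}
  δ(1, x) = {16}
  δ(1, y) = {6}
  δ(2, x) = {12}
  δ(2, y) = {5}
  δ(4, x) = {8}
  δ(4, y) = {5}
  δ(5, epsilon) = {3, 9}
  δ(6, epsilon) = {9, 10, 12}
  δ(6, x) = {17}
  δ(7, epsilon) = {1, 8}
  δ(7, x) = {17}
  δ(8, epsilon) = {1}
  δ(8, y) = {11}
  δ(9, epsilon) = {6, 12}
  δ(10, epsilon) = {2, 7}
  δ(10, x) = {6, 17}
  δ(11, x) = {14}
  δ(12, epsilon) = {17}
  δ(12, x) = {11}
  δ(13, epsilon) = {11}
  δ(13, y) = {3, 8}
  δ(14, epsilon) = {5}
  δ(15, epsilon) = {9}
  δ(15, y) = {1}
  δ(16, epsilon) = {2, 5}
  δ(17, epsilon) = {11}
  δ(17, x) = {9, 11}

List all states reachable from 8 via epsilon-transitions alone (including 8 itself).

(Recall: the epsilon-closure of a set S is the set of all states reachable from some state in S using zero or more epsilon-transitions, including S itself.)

{1, 2, 6, 7, 8, 9, 10, 11, 12, 15, 17}

Start with {8}.
From 8 via epsilon: add 1.
From 1 via epsilon: add 15.
From 15 via epsilon: add 9.
From 9 via epsilon: add 6, 12.
From 6 via epsilon: add 10.
From 12 via epsilon: add 17.
From 10 via epsilon: add 2, 7.
From 17 via epsilon: add 11.
No new states can be added; the closed set is {1, 2, 6, 7, 8, 9, 10, 11, 12, 15, 17}.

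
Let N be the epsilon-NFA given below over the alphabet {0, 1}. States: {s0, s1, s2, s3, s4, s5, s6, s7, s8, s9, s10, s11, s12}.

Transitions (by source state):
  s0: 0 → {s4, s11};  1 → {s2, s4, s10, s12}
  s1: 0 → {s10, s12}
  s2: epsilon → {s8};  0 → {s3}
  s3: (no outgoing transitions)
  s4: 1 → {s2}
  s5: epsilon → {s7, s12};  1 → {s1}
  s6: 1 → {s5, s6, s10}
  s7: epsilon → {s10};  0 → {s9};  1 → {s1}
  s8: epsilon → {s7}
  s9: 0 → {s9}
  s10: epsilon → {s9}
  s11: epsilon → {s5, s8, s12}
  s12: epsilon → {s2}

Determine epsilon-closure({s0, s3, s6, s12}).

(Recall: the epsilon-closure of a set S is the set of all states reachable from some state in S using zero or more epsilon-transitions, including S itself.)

Start with {s0, s3, s6, s12}.
From s12 via epsilon: add s2.
From s2 via epsilon: add s8.
From s8 via epsilon: add s7.
From s7 via epsilon: add s10.
From s10 via epsilon: add s9.
No new states can be added; the closed set is {s0, s2, s3, s6, s7, s8, s9, s10, s12}.

{s0, s2, s3, s6, s7, s8, s9, s10, s12}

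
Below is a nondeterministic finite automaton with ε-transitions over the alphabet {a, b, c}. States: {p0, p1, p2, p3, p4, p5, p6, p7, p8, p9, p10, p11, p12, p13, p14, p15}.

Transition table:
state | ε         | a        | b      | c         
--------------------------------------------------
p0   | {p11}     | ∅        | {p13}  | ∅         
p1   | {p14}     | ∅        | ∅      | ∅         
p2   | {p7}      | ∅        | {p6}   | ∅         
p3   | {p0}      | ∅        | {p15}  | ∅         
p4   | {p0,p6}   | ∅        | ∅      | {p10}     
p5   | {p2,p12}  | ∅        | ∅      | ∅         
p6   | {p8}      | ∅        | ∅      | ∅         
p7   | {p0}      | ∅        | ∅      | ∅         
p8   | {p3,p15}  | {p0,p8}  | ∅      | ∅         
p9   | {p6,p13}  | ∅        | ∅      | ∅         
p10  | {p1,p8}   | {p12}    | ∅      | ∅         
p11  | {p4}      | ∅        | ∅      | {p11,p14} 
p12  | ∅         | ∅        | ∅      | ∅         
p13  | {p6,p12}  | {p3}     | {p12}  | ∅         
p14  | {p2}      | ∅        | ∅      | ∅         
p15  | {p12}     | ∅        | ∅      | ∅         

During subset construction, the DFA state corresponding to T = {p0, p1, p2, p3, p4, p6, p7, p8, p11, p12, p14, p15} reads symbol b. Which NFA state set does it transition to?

p0 on b → {p13}.
p2 on b → {p6}.
p3 on b → {p15}.
No b-transition from p1, p4, p6, p7, p8, p11, p12, p14, p15.
Union after reading b: {p6, p13, p15}.
Now take the ε-closure:
From p6 via ε: add p8.
From p13 via ε: add p12.
From p8 via ε: add p3.
From p3 via ε: add p0.
From p0 via ε: add p11.
From p11 via ε: add p4.
No new states can be added; the closed set is {p0, p3, p4, p6, p8, p11, p12, p13, p15}.

{p0, p3, p4, p6, p8, p11, p12, p13, p15}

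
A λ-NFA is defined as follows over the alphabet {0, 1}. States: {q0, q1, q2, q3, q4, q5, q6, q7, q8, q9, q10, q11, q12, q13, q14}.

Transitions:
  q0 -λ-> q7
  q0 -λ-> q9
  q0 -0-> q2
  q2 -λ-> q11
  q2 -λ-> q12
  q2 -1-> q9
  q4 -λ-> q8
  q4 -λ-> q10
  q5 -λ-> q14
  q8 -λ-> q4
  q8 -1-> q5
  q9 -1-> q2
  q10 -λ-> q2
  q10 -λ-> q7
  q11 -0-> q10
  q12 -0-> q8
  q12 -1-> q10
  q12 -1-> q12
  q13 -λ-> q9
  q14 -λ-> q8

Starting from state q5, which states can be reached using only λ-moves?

{q2, q4, q5, q7, q8, q10, q11, q12, q14}

Start with {q5}.
From q5 via λ: add q14.
From q14 via λ: add q8.
From q8 via λ: add q4.
From q4 via λ: add q10.
From q10 via λ: add q2, q7.
From q2 via λ: add q11, q12.
No new states can be added; the closed set is {q2, q4, q5, q7, q8, q10, q11, q12, q14}.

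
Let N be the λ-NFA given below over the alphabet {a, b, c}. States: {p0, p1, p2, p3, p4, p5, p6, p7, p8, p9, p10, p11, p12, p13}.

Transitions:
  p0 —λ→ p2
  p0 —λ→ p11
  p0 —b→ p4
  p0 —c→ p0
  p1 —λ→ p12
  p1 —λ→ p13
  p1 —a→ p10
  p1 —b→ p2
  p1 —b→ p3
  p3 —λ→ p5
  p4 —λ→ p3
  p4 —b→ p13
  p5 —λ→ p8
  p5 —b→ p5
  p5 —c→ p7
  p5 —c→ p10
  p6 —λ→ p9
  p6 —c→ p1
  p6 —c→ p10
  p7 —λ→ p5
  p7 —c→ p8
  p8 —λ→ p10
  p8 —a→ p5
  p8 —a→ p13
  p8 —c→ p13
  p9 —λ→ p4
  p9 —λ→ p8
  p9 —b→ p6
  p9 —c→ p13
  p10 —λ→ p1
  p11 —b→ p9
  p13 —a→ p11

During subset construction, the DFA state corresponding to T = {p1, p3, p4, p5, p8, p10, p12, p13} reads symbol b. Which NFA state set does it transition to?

p1 on b → {p2, p3}.
p4 on b → {p13}.
p5 on b → {p5}.
No b-transition from p3, p8, p10, p12, p13.
Union after reading b: {p2, p3, p5, p13}.
Now take the λ-closure:
From p5 via λ: add p8.
From p8 via λ: add p10.
From p10 via λ: add p1.
From p1 via λ: add p12.
No new states can be added; the closed set is {p1, p2, p3, p5, p8, p10, p12, p13}.

{p1, p2, p3, p5, p8, p10, p12, p13}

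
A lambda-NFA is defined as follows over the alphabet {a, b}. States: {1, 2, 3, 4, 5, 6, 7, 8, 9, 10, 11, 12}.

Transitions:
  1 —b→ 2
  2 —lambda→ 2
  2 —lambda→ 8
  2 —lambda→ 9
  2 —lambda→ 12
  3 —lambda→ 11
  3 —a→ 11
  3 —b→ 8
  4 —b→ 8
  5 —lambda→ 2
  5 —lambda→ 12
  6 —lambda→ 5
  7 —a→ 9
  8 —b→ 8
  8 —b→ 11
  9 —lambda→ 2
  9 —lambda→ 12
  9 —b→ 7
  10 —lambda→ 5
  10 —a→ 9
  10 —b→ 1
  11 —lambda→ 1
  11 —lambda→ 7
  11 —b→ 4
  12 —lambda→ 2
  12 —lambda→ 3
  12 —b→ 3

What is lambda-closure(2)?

{1, 2, 3, 7, 8, 9, 11, 12}

Start with {2}.
From 2 via lambda: add 8, 9, 12.
From 12 via lambda: add 3.
From 3 via lambda: add 11.
From 11 via lambda: add 1, 7.
No new states can be added; the closed set is {1, 2, 3, 7, 8, 9, 11, 12}.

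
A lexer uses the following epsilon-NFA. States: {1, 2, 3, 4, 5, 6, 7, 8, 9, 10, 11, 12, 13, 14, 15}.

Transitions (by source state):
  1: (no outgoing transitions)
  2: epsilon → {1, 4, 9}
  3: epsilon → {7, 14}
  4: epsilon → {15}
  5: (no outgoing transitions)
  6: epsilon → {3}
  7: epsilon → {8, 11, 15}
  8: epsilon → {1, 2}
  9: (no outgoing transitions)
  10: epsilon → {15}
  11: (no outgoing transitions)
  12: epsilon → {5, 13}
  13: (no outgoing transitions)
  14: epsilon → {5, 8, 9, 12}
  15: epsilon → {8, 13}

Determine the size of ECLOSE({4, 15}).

7

Start with {4, 15}.
From 15 via epsilon: add 8, 13.
From 8 via epsilon: add 1, 2.
From 2 via epsilon: add 9.
epsilon-closure = {1, 2, 4, 8, 9, 13, 15}, which has 7 states.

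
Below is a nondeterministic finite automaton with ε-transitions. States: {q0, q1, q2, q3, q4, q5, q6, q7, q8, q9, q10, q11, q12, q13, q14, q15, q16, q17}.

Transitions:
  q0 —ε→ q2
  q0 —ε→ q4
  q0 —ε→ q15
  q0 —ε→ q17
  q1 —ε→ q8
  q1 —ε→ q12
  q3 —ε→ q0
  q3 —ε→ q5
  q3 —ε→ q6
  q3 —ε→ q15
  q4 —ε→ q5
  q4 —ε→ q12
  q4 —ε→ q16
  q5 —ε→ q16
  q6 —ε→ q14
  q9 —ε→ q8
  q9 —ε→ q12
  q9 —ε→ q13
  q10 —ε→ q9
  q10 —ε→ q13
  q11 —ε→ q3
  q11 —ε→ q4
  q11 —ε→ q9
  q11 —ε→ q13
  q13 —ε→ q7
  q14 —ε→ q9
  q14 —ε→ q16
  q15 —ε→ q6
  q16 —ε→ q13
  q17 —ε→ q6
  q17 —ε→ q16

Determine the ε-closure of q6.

{q6, q7, q8, q9, q12, q13, q14, q16}

Start with {q6}.
From q6 via ε: add q14.
From q14 via ε: add q9, q16.
From q9 via ε: add q8, q12, q13.
From q13 via ε: add q7.
No new states can be added; the closed set is {q6, q7, q8, q9, q12, q13, q14, q16}.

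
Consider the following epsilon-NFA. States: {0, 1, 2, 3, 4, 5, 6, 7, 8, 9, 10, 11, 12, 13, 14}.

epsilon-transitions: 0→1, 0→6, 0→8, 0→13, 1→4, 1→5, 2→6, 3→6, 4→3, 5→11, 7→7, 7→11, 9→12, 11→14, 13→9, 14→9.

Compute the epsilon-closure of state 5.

{5, 9, 11, 12, 14}

Start with {5}.
From 5 via epsilon: add 11.
From 11 via epsilon: add 14.
From 14 via epsilon: add 9.
From 9 via epsilon: add 12.
No new states can be added; the closed set is {5, 9, 11, 12, 14}.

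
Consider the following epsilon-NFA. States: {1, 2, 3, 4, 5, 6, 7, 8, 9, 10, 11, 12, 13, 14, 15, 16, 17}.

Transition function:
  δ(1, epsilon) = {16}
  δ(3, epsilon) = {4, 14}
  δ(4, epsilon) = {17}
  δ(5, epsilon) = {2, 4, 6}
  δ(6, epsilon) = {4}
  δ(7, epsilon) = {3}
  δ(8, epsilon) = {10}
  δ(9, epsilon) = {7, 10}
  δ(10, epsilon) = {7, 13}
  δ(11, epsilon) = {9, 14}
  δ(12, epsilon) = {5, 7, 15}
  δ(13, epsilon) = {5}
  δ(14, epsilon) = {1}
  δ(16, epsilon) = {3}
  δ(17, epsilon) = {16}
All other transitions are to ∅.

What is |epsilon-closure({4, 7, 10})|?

Start with {4, 7, 10}.
From 4 via epsilon: add 17.
From 7 via epsilon: add 3.
From 10 via epsilon: add 13.
From 3 via epsilon: add 14.
From 13 via epsilon: add 5.
From 17 via epsilon: add 16.
From 5 via epsilon: add 2, 6.
From 14 via epsilon: add 1.
epsilon-closure = {1, 2, 3, 4, 5, 6, 7, 10, 13, 14, 16, 17}, which has 12 states.

12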